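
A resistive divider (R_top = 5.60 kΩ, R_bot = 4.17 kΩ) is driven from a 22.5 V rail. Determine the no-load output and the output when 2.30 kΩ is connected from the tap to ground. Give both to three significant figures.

Open-circuit: V = 22.5 × 4.17/(5.60 + 4.17) = 9.60 V.
With the load, R_bot becomes R_bot‖R_L = 1.482 kΩ, so V = 22.5 × 1.482/7.082 = 4.71 V.

Unloaded: 9.60 V; loaded: 4.71 V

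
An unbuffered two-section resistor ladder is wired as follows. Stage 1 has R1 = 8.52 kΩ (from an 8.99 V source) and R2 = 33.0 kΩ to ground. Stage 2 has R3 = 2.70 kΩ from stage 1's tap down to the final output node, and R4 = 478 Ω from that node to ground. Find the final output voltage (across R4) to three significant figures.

V_out ≈ 0.343 V

Stage 2 presents R3+R4 = 3178 Ω as a load on stage 1's tap.
Stage 1's lower leg becomes R2‖(R3+R4) = 2899 Ω, so V_mid = 8.99 × 2899/11420 = 2.282 V.
Stage 2 is itself unloaded: V_out = V_mid × R4/(R3+R4) = 2.282 × 478/3178 = 0.343 V.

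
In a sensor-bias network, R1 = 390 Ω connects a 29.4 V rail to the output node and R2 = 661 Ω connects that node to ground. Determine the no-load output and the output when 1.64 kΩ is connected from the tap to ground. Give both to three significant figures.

Open-circuit: V = 29.4 × 661/(390 + 661) = 18.5 V.
With the load, R2 becomes R2‖R_L = 471.1 Ω, so V = 29.4 × 471.1/861.1 = 16.1 V.

Unloaded: 18.5 V; loaded: 16.1 V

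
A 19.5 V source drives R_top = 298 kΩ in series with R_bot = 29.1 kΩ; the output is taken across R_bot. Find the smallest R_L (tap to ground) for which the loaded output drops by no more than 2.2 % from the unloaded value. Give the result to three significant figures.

Output resistance R_th = R_top‖R_bot = (298 × 29.1)/327.1 = 26.51 kΩ.
The fractional drop is R_th/(R_th + R_L); requiring this ≤ 0.0220 gives R_L ≥ R_th(1/0.0220 − 1) = 26.51 × 44.45 = 1.18 MΩ.

R_L(min) ≈ 1.18 MΩ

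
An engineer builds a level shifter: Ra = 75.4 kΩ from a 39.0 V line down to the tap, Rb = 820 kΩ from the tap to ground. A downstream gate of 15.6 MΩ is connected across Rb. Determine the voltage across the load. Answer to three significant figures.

V_out ≈ 35.6 V

The load sits in parallel with Rb: Rb‖R_L = (820 × 15600) / (820 + 15600) = 779.0 kΩ.
V_out = 39.0 × 779.0 / (75.4 + 779.0) = 39.0 × 779.0/854.4 = 35.6 V.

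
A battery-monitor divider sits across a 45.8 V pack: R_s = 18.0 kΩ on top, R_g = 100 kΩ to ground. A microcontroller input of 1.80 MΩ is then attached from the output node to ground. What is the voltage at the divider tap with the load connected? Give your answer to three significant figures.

V_out ≈ 38.5 V

The load sits in parallel with R_g: R_g‖R_L = (100 × 1800) / (100 + 1800) = 94.74 kΩ.
V_out = 45.8 × 94.74 / (18.0 + 94.74) = 45.8 × 94.74/112.7 = 38.5 V.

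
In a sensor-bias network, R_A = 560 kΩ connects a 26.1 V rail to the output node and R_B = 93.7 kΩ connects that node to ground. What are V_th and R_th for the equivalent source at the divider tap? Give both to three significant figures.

V_th = 3.74 V, R_th = 80.3 kΩ

V_th is the open-circuit tap voltage: 26.1 × 93.7/(560 + 93.7) = 3.74 V.
With the supply zeroed, R_A and R_B appear in parallel from the tap: R_th = R_A‖R_B = (560 × 93.7)/653.7 = 80.3 kΩ.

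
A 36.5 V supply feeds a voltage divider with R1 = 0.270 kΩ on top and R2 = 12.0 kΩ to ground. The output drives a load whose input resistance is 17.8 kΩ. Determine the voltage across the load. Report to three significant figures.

The load sits in parallel with R2: R2‖R_L = (12000 × 17800) / (12000 + 17800) = 7168 Ω.
V_out = 36.5 × 7168 / (270 + 7168) = 36.5 × 7168/7438 = 35.2 V.
(Unloaded it would have been 35.7 V.)

V_out ≈ 35.2 V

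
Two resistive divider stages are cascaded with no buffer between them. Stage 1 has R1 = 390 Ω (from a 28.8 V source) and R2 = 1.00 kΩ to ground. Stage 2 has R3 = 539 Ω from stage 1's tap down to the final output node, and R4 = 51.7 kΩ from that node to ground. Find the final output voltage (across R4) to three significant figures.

Stage 2 presents R3+R4 = 52240 Ω as a load on stage 1's tap.
Stage 1's lower leg becomes R2‖(R3+R4) = 981.2 Ω, so V_mid = 28.8 × 981.2/1371 = 20.61 V.
Stage 2 is itself unloaded: V_out = V_mid × R4/(R3+R4) = 20.61 × 51700/52240 = 20.4 V.

V_out ≈ 20.4 V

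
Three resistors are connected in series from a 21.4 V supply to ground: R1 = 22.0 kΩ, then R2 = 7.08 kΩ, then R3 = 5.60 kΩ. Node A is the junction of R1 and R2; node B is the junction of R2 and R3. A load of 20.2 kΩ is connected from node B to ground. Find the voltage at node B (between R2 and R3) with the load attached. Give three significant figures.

At node B, R3 is in parallel with the load: R3‖R_L = 4.384 kΩ.
Below node A the resistance is R2 + (R3‖R_L) = 11.46 kΩ, so V_A = 21.4 × 11.46/33.46 = 7.331 V.
Then V_B = V_A × (R3‖R_L)/(R2 + R3‖R_L) = 7.331 × 4.384/11.46 = 2.80 V.

V ≈ 2.80 V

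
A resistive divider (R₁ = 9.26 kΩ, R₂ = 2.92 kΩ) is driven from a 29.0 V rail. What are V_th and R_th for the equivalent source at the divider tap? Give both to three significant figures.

V_th is the open-circuit tap voltage: 29.0 × 2.92/(9.26 + 2.92) = 6.95 V.
With the supply zeroed, R₁ and R₂ appear in parallel from the tap: R_th = R₁‖R₂ = (9.26 × 2.92)/12.18 = 2.22 kΩ.

V_th = 6.95 V, R_th = 2.22 kΩ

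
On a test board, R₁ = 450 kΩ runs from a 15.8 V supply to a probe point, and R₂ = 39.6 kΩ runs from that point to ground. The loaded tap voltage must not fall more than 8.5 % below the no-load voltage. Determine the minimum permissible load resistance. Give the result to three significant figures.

R_L(min) ≈ 392 kΩ

Output resistance R_th = R₁‖R₂ = (450 × 39.6)/489.6 = 36.40 kΩ.
The fractional drop is R_th/(R_th + R_L); requiring this ≤ 0.0850 gives R_L ≥ R_th(1/0.0850 − 1) = 36.40 × 10.76 = 392 kΩ.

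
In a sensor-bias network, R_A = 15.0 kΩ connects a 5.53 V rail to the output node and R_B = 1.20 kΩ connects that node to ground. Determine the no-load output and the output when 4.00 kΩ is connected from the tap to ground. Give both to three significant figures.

Unloaded: 0.410 V; loaded: 0.321 V

Open-circuit: V = 5.53 × 1.20/(15.0 + 1.20) = 0.410 V.
With the load, R_B becomes R_B‖R_L = 0.9231 kΩ, so V = 5.53 × 0.9231/15.92 = 0.321 V.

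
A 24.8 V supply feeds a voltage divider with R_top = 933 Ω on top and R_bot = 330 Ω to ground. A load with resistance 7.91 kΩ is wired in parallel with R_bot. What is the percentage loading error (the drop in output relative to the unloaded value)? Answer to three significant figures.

2.99 %

The divider's output (Thévenin) resistance is R_top‖R_bot = 243.8 Ω.
Fractional drop under load = R_th/(R_th + R_L) = 243.8 / (243.8 + 7910) = 0.02990.
So the output falls by 2.99 %.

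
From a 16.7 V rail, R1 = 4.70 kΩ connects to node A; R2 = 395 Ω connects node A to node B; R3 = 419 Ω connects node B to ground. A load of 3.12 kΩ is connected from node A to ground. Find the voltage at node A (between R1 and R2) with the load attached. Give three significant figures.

V ≈ 2.02 V

Below node A the series string R2+R3 = 814.0 Ω sits in parallel with the 3120 Ω load: 645.6 Ω.
V_A = 16.7 × 645.6/(4700 + 645.6) = 2.02 V.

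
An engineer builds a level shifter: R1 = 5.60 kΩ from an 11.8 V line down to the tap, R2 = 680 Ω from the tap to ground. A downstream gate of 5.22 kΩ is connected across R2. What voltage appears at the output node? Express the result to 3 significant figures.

The load sits in parallel with R2: R2‖R_L = (680 × 5220) / (680 + 5220) = 601.6 Ω.
V_out = 11.8 × 601.6 / (5600 + 601.6) = 11.8 × 601.6/6202 = 1.14 V.
(Unloaded it would have been 1.28 V.)

V_out ≈ 1.14 V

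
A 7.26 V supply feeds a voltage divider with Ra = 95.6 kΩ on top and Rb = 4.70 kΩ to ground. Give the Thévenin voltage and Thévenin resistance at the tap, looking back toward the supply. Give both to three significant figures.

V_th is the open-circuit tap voltage: 7.26 × 4.70/(95.6 + 4.70) = 0.340 V.
With the supply zeroed, Ra and Rb appear in parallel from the tap: R_th = Ra‖Rb = (95.6 × 4.70)/100.3 = 4.48 kΩ.

V_th = 0.340 V, R_th = 4.48 kΩ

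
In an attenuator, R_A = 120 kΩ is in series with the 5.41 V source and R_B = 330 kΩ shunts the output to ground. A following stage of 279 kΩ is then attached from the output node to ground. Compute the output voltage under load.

V_out ≈ 3.02 V

The load sits in parallel with R_B: R_B‖R_L = (330 × 279) / (330 + 279) = 151.2 kΩ.
V_out = 5.41 × 151.2 / (120 + 151.2) = 5.41 × 151.2/271.2 = 3.02 V.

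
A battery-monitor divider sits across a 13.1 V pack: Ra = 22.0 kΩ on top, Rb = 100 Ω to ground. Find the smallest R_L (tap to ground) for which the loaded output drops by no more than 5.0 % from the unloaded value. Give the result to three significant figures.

R_L(min) ≈ 1.89 kΩ

Output resistance R_th = Ra‖Rb = (22000 × 100)/22100 = 99.55 Ω.
The fractional drop is R_th/(R_th + R_L); requiring this ≤ 0.0500 gives R_L ≥ R_th(1/0.0500 − 1) = 99.55 × 19.00 = 1.89 kΩ.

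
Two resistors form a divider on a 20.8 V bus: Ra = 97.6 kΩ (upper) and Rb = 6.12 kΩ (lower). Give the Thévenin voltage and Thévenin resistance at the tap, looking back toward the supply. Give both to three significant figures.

V_th is the open-circuit tap voltage: 20.8 × 6.12/(97.6 + 6.12) = 1.23 V.
With the supply zeroed, Ra and Rb appear in parallel from the tap: R_th = Ra‖Rb = (97.6 × 6.12)/103.7 = 5.76 kΩ.

V_th = 1.23 V, R_th = 5.76 kΩ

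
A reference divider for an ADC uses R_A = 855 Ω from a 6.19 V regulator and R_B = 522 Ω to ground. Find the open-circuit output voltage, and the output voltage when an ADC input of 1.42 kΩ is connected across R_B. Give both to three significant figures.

Open-circuit: V = 6.19 × 522/(855 + 522) = 2.35 V.
With the load, R_B becomes R_B‖R_L = 381.7 Ω, so V = 6.19 × 381.7/1237 = 1.91 V.

Unloaded: 2.35 V; loaded: 1.91 V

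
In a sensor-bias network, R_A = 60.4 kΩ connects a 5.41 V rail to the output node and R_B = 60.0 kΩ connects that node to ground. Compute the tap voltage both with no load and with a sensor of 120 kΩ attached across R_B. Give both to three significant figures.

Open-circuit: V = 5.41 × 60.0/(60.4 + 60.0) = 2.70 V.
With the load, R_B becomes R_B‖R_L = 40.00 kΩ, so V = 5.41 × 40.00/100.4 = 2.16 V.

Unloaded: 2.70 V; loaded: 2.16 V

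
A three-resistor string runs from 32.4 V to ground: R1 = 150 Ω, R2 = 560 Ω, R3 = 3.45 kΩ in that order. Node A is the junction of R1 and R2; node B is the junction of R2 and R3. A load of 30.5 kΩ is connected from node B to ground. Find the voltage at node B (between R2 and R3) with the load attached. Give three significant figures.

V ≈ 26.4 V

At node B, R3 is in parallel with the load: R3‖R_L = 3099 Ω.
Below node A the resistance is R2 + (R3‖R_L) = 3659 Ω, so V_A = 32.4 × 3659/3809 = 31.12 V.
Then V_B = V_A × (R3‖R_L)/(R2 + R3‖R_L) = 31.12 × 3099/3659 = 26.4 V.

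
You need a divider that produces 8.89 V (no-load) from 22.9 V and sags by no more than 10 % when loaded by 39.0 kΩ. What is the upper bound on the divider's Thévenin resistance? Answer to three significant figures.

R_th ≤ 4.33 kΩ

Loading drop = R_th/(R_th + R_L) ≤ 0.100, so R_th ≤ R_L · ε/(1−ε) = 39.0 kΩ × 0.100/0.9000 = 4.33 kΩ.
(Any R1, R2 with R2/(R1+R2) = 0.388 and R1‖R2 ≤ 4.33 kΩ will meet the spec.)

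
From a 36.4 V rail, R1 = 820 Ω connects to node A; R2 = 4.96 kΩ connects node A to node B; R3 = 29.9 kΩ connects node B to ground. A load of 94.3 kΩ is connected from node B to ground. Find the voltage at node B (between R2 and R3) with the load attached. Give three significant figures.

At node B, R3 is in parallel with the load: R3‖R_L = 22700 Ω.
Below node A the resistance is R2 + (R3‖R_L) = 27660 Ω, so V_A = 36.4 × 27660/28480 = 35.35 V.
Then V_B = V_A × (R3‖R_L)/(R2 + R3‖R_L) = 35.35 × 22700/27660 = 29.0 V.

V ≈ 29.0 V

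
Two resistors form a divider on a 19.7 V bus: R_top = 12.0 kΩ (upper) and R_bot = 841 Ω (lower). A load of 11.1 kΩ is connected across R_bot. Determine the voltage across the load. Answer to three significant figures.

The load sits in parallel with R_bot: R_bot‖R_L = (841 × 11100) / (841 + 11100) = 781.8 Ω.
V_out = 19.7 × 781.8 / (12000 + 781.8) = 19.7 × 781.8/12780 = 1.20 V.

V_out ≈ 1.20 V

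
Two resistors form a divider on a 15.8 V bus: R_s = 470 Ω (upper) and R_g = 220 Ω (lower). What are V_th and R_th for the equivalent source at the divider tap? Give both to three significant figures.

V_th is the open-circuit tap voltage: 15.8 × 220/(470 + 220) = 5.04 V.
With the supply zeroed, R_s and R_g appear in parallel from the tap: R_th = R_s‖R_g = (470 × 220)/690.0 = 150 Ω.

V_th = 5.04 V, R_th = 150 Ω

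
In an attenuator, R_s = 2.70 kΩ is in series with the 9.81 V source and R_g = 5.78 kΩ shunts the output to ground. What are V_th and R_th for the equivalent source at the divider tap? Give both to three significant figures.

V_th = 6.69 V, R_th = 1.84 kΩ

V_th is the open-circuit tap voltage: 9.81 × 5.78/(2.70 + 5.78) = 6.69 V.
With the supply zeroed, R_s and R_g appear in parallel from the tap: R_th = R_s‖R_g = (2.70 × 5.78)/8.480 = 1.84 kΩ.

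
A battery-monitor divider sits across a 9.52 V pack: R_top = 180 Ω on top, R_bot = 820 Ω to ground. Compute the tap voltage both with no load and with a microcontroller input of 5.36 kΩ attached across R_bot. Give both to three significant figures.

Open-circuit: V = 9.52 × 820/(180 + 820) = 7.81 V.
With the load, R_bot becomes R_bot‖R_L = 711.2 Ω, so V = 9.52 × 711.2/891.2 = 7.60 V.

Unloaded: 7.81 V; loaded: 7.60 V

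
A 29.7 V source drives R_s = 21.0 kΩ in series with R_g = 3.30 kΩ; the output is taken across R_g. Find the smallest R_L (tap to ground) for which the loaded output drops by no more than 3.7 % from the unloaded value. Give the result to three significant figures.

Output resistance R_th = R_s‖R_g = (21.0 × 3.30)/24.30 = 2.852 kΩ.
The fractional drop is R_th/(R_th + R_L); requiring this ≤ 0.0370 gives R_L ≥ R_th(1/0.0370 − 1) = 2.852 × 26.03 = 74.2 kΩ.

R_L(min) ≈ 74.2 kΩ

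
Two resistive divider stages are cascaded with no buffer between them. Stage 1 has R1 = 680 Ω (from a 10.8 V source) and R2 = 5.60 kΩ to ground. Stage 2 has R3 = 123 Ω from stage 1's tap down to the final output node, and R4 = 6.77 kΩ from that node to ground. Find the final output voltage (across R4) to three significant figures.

V_out ≈ 8.69 V

Stage 2 presents R3+R4 = 6893 Ω as a load on stage 1's tap.
Stage 1's lower leg becomes R2‖(R3+R4) = 3090 Ω, so V_mid = 10.8 × 3090/3770 = 8.852 V.
Stage 2 is itself unloaded: V_out = V_mid × R4/(R3+R4) = 8.852 × 6770/6893 = 8.69 V.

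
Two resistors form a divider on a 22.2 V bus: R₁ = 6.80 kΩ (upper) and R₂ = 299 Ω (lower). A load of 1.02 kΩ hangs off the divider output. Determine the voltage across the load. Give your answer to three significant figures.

The load sits in parallel with R₂: R₂‖R_L = (299 × 1020) / (299 + 1020) = 231.2 Ω.
V_out = 22.2 × 231.2 / (6800 + 231.2) = 22.2 × 231.2/7031 = 0.730 V.
(Unloaded it would have been 0.935 V.)

V_out ≈ 0.730 V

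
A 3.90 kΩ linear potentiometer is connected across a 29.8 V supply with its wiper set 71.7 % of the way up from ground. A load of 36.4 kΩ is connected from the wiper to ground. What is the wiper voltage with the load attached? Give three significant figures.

The wiper splits the pot into (1−α)R = 1.104 kΩ above and αR = 2.796 kΩ below.
Lower section ‖ load = 2.597 kΩ.
V_wiper = 29.8 × 2.597/(1.104 + 2.597) = 20.9 V.

V ≈ 20.9 V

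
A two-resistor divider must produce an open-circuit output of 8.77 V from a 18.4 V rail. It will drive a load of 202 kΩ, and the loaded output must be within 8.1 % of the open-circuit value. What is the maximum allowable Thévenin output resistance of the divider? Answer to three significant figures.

R_th ≤ 17.8 kΩ

Loading drop = R_th/(R_th + R_L) ≤ 0.0810, so R_th ≤ R_L · ε/(1−ε) = 202 kΩ × 0.0810/0.9190 = 17.8 kΩ.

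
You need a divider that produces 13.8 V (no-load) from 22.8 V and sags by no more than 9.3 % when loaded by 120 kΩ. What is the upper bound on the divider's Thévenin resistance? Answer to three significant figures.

Loading drop = R_th/(R_th + R_L) ≤ 0.0930, so R_th ≤ R_L · ε/(1−ε) = 120 kΩ × 0.0930/0.9070 = 12.3 kΩ.

R_th ≤ 12.3 kΩ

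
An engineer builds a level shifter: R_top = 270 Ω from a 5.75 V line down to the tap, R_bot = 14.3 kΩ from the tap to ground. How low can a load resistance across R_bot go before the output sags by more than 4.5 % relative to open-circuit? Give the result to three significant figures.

R_L(min) ≈ 5.62 kΩ

Output resistance R_th = R_top‖R_bot = (270 × 14300)/14570 = 265.0 Ω.
The fractional drop is R_th/(R_th + R_L); requiring this ≤ 0.0450 gives R_L ≥ R_th(1/0.0450 − 1) = 265.0 × 21.22 = 5.62 kΩ.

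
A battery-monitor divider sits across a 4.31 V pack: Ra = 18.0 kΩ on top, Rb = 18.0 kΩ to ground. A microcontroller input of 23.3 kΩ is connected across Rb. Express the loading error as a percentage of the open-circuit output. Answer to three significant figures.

27.9 %

Unloaded V = 4.31 × 18.0/36.00 = 2.155 V.
Loaded: Rb‖R_L = 10.15 kΩ, giving V = 4.31 × 10.15/28.15 = 1.555 V.
Drop = (2.155 − 1.555) / 2.155 = 27.9 %.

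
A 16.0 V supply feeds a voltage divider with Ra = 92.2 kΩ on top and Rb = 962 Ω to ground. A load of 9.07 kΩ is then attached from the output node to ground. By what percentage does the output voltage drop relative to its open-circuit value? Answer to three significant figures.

Unloaded V = 16.0 × 962/93160 = 0.16522 V.
Loaded: Rb‖R_L = 869.8 Ω, giving V = 16.0 × 869.8/93070 = 0.14952 V.
Drop = (0.16522 − 0.14952) / 0.16522 = 9.50 %.

9.50 %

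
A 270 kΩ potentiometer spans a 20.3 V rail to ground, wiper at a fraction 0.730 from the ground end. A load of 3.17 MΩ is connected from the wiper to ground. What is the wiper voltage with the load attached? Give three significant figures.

The wiper splits the pot into (1−α)R = 72.90 kΩ above and αR = 197.1 kΩ below.
Lower section ‖ load = 185.6 kΩ.
V_wiper = 20.3 × 185.6/(72.90 + 185.6) = 14.6 V.

V ≈ 14.6 V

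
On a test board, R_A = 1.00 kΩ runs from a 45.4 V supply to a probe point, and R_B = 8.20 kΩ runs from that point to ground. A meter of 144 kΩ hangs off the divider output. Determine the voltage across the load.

The load sits in parallel with R_B: R_B‖R_L = (8.20 × 144) / (8.20 + 144) = 7.758 kΩ.
V_out = 45.4 × 7.758 / (1.00 + 7.758) = 45.4 × 7.758/8.758 = 40.2 V.
(Unloaded it would have been 40.5 V.)

V_out ≈ 40.2 V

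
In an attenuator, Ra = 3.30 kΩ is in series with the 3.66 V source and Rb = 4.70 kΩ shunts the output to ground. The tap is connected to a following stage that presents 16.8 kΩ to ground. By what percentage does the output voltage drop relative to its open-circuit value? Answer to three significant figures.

Unloaded V = 3.66 × 4.70/8.000 = 2.1503 V.
Loaded: Rb‖R_L = 3.673 kΩ, giving V = 3.66 × 3.673/6.973 = 1.9278 V.
Drop = (2.1503 − 1.9278) / 2.1503 = 10.3 %.

10.3 %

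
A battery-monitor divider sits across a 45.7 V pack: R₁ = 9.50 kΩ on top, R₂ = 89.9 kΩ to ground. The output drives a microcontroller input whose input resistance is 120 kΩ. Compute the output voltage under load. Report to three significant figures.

V_out ≈ 38.6 V

The load sits in parallel with R₂: R₂‖R_L = (89.9 × 120) / (89.9 + 120) = 51.40 kΩ.
V_out = 45.7 × 51.40 / (9.50 + 51.40) = 45.7 × 51.40/60.90 = 38.6 V.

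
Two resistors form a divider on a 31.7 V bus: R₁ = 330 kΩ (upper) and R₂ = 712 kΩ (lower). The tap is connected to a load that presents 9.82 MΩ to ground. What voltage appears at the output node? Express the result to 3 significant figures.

The load sits in parallel with R₂: R₂‖R_L = (712 × 9820) / (712 + 9820) = 663.9 kΩ.
V_out = 31.7 × 663.9 / (330 + 663.9) = 31.7 × 663.9/993.9 = 21.2 V.
(Unloaded it would have been 21.7 V.)

V_out ≈ 21.2 V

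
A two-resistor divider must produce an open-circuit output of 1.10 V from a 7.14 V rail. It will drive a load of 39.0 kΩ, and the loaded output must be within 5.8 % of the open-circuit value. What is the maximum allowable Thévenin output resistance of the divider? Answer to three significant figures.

R_th ≤ 2.40 kΩ

Loading drop = R_th/(R_th + R_L) ≤ 0.0580, so R_th ≤ R_L · ε/(1−ε) = 39.0 kΩ × 0.0580/0.9420 = 2.40 kΩ.
(Any R1, R2 with R2/(R1+R2) = 0.154 and R1‖R2 ≤ 2.40 kΩ will meet the spec.)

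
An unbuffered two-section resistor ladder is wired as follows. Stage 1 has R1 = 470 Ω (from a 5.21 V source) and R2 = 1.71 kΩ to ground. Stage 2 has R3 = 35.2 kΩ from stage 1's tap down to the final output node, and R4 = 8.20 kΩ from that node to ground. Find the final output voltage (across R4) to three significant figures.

V_out ≈ 0.766 V

Stage 2 presents R3+R4 = 43400 Ω as a load on stage 1's tap.
Stage 1's lower leg becomes R2‖(R3+R4) = 1645 Ω, so V_mid = 5.21 × 1645/2115 = 4.052 V.
Stage 2 is itself unloaded: V_out = V_mid × R4/(R3+R4) = 4.052 × 8200/43400 = 0.766 V.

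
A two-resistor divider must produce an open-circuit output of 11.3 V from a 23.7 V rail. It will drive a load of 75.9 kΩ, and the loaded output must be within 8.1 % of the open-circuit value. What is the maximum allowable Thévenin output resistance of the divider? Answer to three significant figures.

Loading drop = R_th/(R_th + R_L) ≤ 0.0810, so R_th ≤ R_L · ε/(1−ε) = 75.9 kΩ × 0.0810/0.9190 = 6.69 kΩ.
(Any R1, R2 with R2/(R1+R2) = 0.477 and R1‖R2 ≤ 6.69 kΩ will meet the spec.)

R_th ≤ 6.69 kΩ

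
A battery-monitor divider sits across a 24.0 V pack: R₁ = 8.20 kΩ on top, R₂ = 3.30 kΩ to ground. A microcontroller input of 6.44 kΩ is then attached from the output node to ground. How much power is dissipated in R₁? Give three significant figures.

Total resistance from the source is R₁ + (R₂‖R_L) = 10.38 kΩ, so I = 24.0/10.38 kΩ = 2.312 mA.
P = I²·R₁ = (2.312 mA)² × 8.20 kΩ = 43.8 mW.

P ≈ 43.8 mW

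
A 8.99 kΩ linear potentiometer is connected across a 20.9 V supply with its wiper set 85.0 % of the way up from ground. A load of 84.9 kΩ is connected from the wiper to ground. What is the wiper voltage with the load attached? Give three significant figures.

V ≈ 17.5 V

The wiper splits the pot into (1−α)R = 1.349 kΩ above and αR = 7.641 kΩ below.
Lower section ‖ load = 7.011 kΩ.
V_wiper = 20.9 × 7.011/(1.349 + 7.011) = 17.5 V.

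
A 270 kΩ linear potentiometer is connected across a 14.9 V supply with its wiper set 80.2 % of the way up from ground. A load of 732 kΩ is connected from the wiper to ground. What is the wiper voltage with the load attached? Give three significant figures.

V ≈ 11.3 V

The wiper splits the pot into (1−α)R = 53.46 kΩ above and αR = 216.5 kΩ below.
Lower section ‖ load = 167.1 kΩ.
V_wiper = 14.9 × 167.1/(53.46 + 167.1) = 11.3 V.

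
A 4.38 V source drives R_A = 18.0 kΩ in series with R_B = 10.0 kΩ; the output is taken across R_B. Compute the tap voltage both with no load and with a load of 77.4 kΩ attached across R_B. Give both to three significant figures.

Unloaded: 1.56 V; loaded: 1.44 V

Open-circuit: V = 4.38 × 10.0/(18.0 + 10.0) = 1.56 V.
With the load, R_B becomes R_B‖R_L = 8.856 kΩ, so V = 4.38 × 8.856/26.86 = 1.44 V.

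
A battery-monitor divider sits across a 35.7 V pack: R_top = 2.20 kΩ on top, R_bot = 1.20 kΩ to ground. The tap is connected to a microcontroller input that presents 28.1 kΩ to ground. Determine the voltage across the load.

The load sits in parallel with R_bot: R_bot‖R_L = (1.20 × 28.1) / (1.20 + 28.1) = 1.151 kΩ.
V_out = 35.7 × 1.151 / (2.20 + 1.151) = 35.7 × 1.151/3.351 = 12.3 V.

V_out ≈ 12.3 V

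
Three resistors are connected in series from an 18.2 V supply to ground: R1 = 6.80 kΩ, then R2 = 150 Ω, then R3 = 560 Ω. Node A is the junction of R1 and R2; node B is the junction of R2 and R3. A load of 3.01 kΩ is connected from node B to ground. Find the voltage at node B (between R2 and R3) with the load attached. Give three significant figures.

V ≈ 1.16 V

At node B, R3 is in parallel with the load: R3‖R_L = 472.2 Ω.
Below node A the resistance is R2 + (R3‖R_L) = 622.2 Ω, so V_A = 18.2 × 622.2/7422 = 1.526 V.
Then V_B = V_A × (R3‖R_L)/(R2 + R3‖R_L) = 1.526 × 472.2/622.2 = 1.16 V.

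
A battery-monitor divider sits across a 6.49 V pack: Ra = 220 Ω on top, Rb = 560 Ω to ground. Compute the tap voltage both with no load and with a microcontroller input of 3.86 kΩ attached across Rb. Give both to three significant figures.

Open-circuit: V = 6.49 × 560/(220 + 560) = 4.66 V.
With the load, Rb becomes Rb‖R_L = 489.0 Ω, so V = 6.49 × 489.0/709.0 = 4.48 V.

Unloaded: 4.66 V; loaded: 4.48 V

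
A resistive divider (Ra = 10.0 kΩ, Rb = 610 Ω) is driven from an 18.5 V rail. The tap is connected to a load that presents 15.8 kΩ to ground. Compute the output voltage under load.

The load sits in parallel with Rb: Rb‖R_L = (610 × 15800) / (610 + 15800) = 587.3 Ω.
V_out = 18.5 × 587.3 / (10000 + 587.3) = 18.5 × 587.3/10590 = 1.03 V.
(Unloaded it would have been 1.06 V.)

V_out ≈ 1.03 V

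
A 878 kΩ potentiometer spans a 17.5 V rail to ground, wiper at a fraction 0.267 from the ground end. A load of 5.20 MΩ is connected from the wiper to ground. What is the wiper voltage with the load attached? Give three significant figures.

The wiper splits the pot into (1−α)R = 643.6 kΩ above and αR = 234.4 kΩ below.
Lower section ‖ load = 224.3 kΩ.
V_wiper = 17.5 × 224.3/(643.6 + 224.3) = 4.52 V.

V ≈ 4.52 V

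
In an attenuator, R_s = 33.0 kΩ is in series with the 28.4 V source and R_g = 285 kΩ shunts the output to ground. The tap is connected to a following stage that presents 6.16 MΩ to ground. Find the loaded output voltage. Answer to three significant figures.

V_out ≈ 25.3 V

The load sits in parallel with R_g: R_g‖R_L = (285 × 6160) / (285 + 6160) = 272.4 kΩ.
V_out = 28.4 × 272.4 / (33.0 + 272.4) = 28.4 × 272.4/305.4 = 25.3 V.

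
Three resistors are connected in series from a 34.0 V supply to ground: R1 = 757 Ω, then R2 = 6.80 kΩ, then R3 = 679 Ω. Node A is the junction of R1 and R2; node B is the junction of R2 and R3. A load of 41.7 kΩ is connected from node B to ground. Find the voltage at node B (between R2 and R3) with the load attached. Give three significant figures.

V ≈ 2.76 V

At node B, R3 is in parallel with the load: R3‖R_L = 668.1 Ω.
Below node A the resistance is R2 + (R3‖R_L) = 7468 Ω, so V_A = 34.0 × 7468/8225 = 30.87 V.
Then V_B = V_A × (R3‖R_L)/(R2 + R3‖R_L) = 30.87 × 668.1/7468 = 2.76 V.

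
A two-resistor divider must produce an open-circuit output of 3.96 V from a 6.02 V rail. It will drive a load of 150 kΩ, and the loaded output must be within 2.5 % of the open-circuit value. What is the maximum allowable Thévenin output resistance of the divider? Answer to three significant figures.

Loading drop = R_th/(R_th + R_L) ≤ 0.0250, so R_th ≤ R_L · ε/(1−ε) = 150 kΩ × 0.0250/0.9750 = 3.85 kΩ.
(Any R1, R2 with R2/(R1+R2) = 0.658 and R1‖R2 ≤ 3.85 kΩ will meet the spec.)

R_th ≤ 3.85 kΩ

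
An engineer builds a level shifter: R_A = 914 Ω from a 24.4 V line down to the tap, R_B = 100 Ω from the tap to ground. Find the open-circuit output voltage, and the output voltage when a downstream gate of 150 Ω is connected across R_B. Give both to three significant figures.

Unloaded: 2.41 V; loaded: 1.50 V

Open-circuit: V = 24.4 × 100/(914 + 100) = 2.41 V.
With the load, R_B becomes R_B‖R_L = 60.00 Ω, so V = 24.4 × 60.00/974.0 = 1.50 V.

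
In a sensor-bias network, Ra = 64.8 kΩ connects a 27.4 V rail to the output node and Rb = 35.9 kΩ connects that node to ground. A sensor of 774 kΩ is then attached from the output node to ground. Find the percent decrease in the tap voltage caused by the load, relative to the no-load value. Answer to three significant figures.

The divider's output (Thévenin) resistance is Ra‖Rb = 23.10 kΩ.
Fractional drop under load = R_th/(R_th + R_L) = 23.10 / (23.10 + 774) = 0.02898.
So the output falls by 2.90 %.

2.90 %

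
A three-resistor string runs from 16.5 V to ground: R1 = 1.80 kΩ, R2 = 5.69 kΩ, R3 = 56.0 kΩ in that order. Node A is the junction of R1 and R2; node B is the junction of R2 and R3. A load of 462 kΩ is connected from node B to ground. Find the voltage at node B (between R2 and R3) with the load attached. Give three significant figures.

V ≈ 14.3 V

At node B, R3 is in parallel with the load: R3‖R_L = 49.95 kΩ.
Below node A the resistance is R2 + (R3‖R_L) = 55.64 kΩ, so V_A = 16.5 × 55.64/57.44 = 15.98 V.
Then V_B = V_A × (R3‖R_L)/(R2 + R3‖R_L) = 15.98 × 49.95/55.64 = 14.3 V.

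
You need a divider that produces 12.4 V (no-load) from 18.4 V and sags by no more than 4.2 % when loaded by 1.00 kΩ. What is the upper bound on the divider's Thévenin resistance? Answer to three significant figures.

Loading drop = R_th/(R_th + R_L) ≤ 0.0420, so R_th ≤ R_L · ε/(1−ε) = 1.00 kΩ × 0.0420/0.9580 = 43.8 Ω.
(Any R1, R2 with R2/(R1+R2) = 0.674 and R1‖R2 ≤ 43.8 Ω will meet the spec.)

R_th ≤ 43.8 Ω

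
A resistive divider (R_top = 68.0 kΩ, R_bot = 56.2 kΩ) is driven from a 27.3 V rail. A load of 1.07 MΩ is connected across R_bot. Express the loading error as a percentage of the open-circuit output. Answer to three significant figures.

The divider's output (Thévenin) resistance is R_top‖R_bot = 30.77 kΩ.
Fractional drop under load = R_th/(R_th + R_L) = 30.77 / (30.77 + 1070) = 0.02795.
So the output falls by 2.80 %.

2.80 %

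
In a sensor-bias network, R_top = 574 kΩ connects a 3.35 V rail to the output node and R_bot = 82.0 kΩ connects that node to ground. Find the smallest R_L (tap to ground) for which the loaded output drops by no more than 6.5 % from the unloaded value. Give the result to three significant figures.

R_L(min) ≈ 1.03 MΩ

Output resistance R_th = R_top‖R_bot = (574 × 82.0)/656.0 = 71.75 kΩ.
The fractional drop is R_th/(R_th + R_L); requiring this ≤ 0.0650 gives R_L ≥ R_th(1/0.0650 − 1) = 71.75 × 14.38 = 1.03 MΩ.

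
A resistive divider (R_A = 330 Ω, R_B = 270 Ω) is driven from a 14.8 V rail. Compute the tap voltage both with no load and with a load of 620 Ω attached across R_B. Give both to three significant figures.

Unloaded: 6.66 V; loaded: 5.37 V

Open-circuit: V = 14.8 × 270/(330 + 270) = 6.66 V.
With the load, R_B becomes R_B‖R_L = 188.1 Ω, so V = 14.8 × 188.1/518.1 = 5.37 V.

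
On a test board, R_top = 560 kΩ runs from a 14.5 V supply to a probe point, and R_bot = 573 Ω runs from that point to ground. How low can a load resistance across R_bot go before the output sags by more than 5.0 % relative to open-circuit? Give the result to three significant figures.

R_L(min) ≈ 10.9 kΩ

Output resistance R_th = R_top‖R_bot = (560000 × 573)/560600 = 572.4 Ω.
The fractional drop is R_th/(R_th + R_L); requiring this ≤ 0.0500 gives R_L ≥ R_th(1/0.0500 − 1) = 572.4 × 19.00 = 10.9 kΩ.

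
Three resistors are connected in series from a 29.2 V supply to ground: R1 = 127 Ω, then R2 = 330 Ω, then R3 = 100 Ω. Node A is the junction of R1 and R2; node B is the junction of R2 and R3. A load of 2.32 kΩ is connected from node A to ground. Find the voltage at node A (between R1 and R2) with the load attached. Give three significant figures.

V ≈ 21.6 V

Below node A the series string R2+R3 = 430.0 Ω sits in parallel with the 2320 Ω load: 362.8 Ω.
V_A = 29.2 × 362.8/(127 + 362.8) = 21.6 V.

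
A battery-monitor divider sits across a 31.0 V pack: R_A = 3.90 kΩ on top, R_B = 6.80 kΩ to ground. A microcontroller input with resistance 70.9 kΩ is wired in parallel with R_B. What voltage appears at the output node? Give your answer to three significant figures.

The load sits in parallel with R_B: R_B‖R_L = (6.80 × 70.9) / (6.80 + 70.9) = 6.205 kΩ.
V_out = 31.0 × 6.205 / (3.90 + 6.205) = 31.0 × 6.205/10.10 = 19.0 V.

V_out ≈ 19.0 V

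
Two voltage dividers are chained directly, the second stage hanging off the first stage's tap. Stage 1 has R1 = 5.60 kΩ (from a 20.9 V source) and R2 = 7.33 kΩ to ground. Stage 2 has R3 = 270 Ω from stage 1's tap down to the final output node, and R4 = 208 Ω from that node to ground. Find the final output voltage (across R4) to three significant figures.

V_out ≈ 0.675 V

Stage 2 presents R3+R4 = 478.0 Ω as a load on stage 1's tap.
Stage 1's lower leg becomes R2‖(R3+R4) = 448.7 Ω, so V_mid = 20.9 × 448.7/6049 = 1.551 V.
Stage 2 is itself unloaded: V_out = V_mid × R4/(R3+R4) = 1.551 × 208/478.0 = 0.675 V.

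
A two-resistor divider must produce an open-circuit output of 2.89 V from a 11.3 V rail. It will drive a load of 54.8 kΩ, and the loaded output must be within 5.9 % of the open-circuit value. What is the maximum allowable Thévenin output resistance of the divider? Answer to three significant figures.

R_th ≤ 3.44 kΩ

Loading drop = R_th/(R_th + R_L) ≤ 0.0590, so R_th ≤ R_L · ε/(1−ε) = 54.8 kΩ × 0.0590/0.9410 = 3.44 kΩ.
(Any R1, R2 with R2/(R1+R2) = 0.256 and R1‖R2 ≤ 3.44 kΩ will meet the spec.)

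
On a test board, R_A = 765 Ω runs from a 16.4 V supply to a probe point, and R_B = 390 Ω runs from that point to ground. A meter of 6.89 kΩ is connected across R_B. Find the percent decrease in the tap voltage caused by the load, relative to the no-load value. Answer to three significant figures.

The divider's output (Thévenin) resistance is R_A‖R_B = 258.3 Ω.
Fractional drop under load = R_th/(R_th + R_L) = 258.3 / (258.3 + 6890) = 0.03614.
So the output falls by 3.61 %.

3.61 %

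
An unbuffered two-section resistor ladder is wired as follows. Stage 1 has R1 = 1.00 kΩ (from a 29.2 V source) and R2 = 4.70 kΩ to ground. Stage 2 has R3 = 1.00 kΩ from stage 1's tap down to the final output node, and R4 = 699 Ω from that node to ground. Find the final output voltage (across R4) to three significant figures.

Stage 2 presents R3+R4 = 1699 Ω as a load on stage 1's tap.
Stage 1's lower leg becomes R2‖(R3+R4) = 1248 Ω, so V_mid = 29.2 × 1248/2248 = 16.21 V.
Stage 2 is itself unloaded: V_out = V_mid × R4/(R3+R4) = 16.21 × 699/1699 = 6.67 V.

V_out ≈ 6.67 V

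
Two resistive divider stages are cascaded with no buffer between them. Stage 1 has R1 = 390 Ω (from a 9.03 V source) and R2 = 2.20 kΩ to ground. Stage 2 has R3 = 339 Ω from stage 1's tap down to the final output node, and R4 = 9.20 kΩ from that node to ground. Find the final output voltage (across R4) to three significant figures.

V_out ≈ 7.15 V

Stage 2 presents R3+R4 = 9539 Ω as a load on stage 1's tap.
Stage 1's lower leg becomes R2‖(R3+R4) = 1788 Ω, so V_mid = 9.03 × 1788/2178 = 7.413 V.
Stage 2 is itself unloaded: V_out = V_mid × R4/(R3+R4) = 7.413 × 9200/9539 = 7.15 V.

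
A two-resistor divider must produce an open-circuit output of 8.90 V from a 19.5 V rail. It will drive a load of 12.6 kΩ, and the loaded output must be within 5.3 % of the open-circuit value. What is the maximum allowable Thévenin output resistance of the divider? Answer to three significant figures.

Loading drop = R_th/(R_th + R_L) ≤ 0.0530, so R_th ≤ R_L · ε/(1−ε) = 12.6 kΩ × 0.0530/0.9470 = 705 Ω.

R_th ≤ 705 Ω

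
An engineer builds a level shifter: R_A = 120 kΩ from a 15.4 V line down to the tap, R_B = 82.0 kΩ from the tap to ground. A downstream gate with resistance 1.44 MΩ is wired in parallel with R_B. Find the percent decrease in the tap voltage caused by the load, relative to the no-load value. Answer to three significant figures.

The divider's output (Thévenin) resistance is R_A‖R_B = 48.71 kΩ.
Fractional drop under load = R_th/(R_th + R_L) = 48.71 / (48.71 + 1440) = 0.03272.
So the output falls by 3.27 %.

3.27 %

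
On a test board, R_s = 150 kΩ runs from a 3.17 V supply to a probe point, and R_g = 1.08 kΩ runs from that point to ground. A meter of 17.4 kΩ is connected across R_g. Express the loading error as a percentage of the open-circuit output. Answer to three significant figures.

5.80 %

The divider's output (Thévenin) resistance is R_s‖R_g = 1.072 kΩ.
Fractional drop under load = R_th/(R_th + R_L) = 1.072 / (1.072 + 17.4) = 0.05805.
So the output falls by 5.80 %.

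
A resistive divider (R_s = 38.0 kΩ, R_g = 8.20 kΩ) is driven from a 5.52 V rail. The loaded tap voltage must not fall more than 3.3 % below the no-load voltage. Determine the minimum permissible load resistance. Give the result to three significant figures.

R_L(min) ≈ 198 kΩ

Output resistance R_th = R_s‖R_g = (38.0 × 8.20)/46.20 = 6.745 kΩ.
The fractional drop is R_th/(R_th + R_L); requiring this ≤ 0.0330 gives R_L ≥ R_th(1/0.0330 − 1) = 6.745 × 29.30 = 198 kΩ.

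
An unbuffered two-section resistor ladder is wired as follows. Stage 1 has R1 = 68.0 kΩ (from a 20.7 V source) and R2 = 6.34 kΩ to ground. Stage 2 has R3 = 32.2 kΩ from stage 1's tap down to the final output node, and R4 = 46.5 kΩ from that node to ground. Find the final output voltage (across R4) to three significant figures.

V_out ≈ 0.971 V

Stage 2 presents R3+R4 = 78.70 kΩ as a load on stage 1's tap.
Stage 1's lower leg becomes R2‖(R3+R4) = 5.867 kΩ, so V_mid = 20.7 × 5.867/73.87 = 1.644 V.
Stage 2 is itself unloaded: V_out = V_mid × R4/(R3+R4) = 1.644 × 46.5/78.70 = 0.971 V.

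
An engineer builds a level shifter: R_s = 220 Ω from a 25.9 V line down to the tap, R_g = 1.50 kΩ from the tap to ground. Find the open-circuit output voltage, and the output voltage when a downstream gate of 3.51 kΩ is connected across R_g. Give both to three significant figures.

Unloaded: 22.6 V; loaded: 21.4 V

Open-circuit: V = 25.9 × 1500/(220 + 1500) = 22.6 V.
With the load, R_g becomes R_g‖R_L = 1051 Ω, so V = 25.9 × 1051/1271 = 21.4 V.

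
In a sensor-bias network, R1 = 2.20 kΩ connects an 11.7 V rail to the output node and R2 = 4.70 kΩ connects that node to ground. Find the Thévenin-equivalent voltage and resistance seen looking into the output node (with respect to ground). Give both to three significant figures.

V_th is the open-circuit tap voltage: 11.7 × 4.70/(2.20 + 4.70) = 7.97 V.
With the supply zeroed, R1 and R2 appear in parallel from the tap: R_th = R1‖R2 = (2.20 × 4.70)/6.900 = 1.50 kΩ.

V_th = 7.97 V, R_th = 1.50 kΩ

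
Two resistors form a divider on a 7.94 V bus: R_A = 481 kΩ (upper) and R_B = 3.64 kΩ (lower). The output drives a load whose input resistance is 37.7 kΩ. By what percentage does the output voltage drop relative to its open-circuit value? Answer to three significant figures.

8.74 %

Unloaded V = 7.94 × 3.64/484.6 = 0.059635 V.
Loaded: R_B‖R_L = 3.319 kΩ, giving V = 7.94 × 3.319/484.3 = 0.054420 V.
Drop = (0.059635 − 0.054420) / 0.059635 = 8.74 %.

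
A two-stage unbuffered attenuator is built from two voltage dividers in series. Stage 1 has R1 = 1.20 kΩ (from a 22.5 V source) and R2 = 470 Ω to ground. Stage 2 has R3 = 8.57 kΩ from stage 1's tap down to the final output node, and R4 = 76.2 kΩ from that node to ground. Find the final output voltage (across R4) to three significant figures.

V_out ≈ 5.67 V

Stage 2 presents R3+R4 = 84770 Ω as a load on stage 1's tap.
Stage 1's lower leg becomes R2‖(R3+R4) = 467.4 Ω, so V_mid = 22.5 × 467.4/1667 = 6.307 V.
Stage 2 is itself unloaded: V_out = V_mid × R4/(R3+R4) = 6.307 × 76200/84770 = 5.67 V.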